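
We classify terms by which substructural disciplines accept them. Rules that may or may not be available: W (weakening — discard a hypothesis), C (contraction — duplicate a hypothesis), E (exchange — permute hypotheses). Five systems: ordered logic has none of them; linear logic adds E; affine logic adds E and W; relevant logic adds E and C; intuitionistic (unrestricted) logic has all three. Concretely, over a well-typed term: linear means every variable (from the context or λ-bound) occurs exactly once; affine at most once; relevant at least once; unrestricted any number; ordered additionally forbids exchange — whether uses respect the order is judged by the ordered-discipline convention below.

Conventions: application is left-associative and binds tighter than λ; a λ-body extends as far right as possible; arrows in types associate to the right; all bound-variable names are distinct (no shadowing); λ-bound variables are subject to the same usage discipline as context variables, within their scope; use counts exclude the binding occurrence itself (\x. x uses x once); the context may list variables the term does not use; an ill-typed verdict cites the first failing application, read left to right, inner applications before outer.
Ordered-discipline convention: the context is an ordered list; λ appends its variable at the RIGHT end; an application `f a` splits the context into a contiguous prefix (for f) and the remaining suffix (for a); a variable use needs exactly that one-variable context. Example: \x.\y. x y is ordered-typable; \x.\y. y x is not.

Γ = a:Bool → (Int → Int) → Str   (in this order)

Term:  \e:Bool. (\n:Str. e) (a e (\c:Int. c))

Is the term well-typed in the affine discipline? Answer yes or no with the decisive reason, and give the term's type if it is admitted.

no — uses contraction: e ×2
usage: a: 1; e [bound]: 2; n [bound]: 0; c [bound]: 1
left-to-right use order: e, a, e, c
typing: well-typed at Bool → Bool
summary: ordered ✗ | linear ✗ | affine ✗ | relevant ✗ | unrestricted ✓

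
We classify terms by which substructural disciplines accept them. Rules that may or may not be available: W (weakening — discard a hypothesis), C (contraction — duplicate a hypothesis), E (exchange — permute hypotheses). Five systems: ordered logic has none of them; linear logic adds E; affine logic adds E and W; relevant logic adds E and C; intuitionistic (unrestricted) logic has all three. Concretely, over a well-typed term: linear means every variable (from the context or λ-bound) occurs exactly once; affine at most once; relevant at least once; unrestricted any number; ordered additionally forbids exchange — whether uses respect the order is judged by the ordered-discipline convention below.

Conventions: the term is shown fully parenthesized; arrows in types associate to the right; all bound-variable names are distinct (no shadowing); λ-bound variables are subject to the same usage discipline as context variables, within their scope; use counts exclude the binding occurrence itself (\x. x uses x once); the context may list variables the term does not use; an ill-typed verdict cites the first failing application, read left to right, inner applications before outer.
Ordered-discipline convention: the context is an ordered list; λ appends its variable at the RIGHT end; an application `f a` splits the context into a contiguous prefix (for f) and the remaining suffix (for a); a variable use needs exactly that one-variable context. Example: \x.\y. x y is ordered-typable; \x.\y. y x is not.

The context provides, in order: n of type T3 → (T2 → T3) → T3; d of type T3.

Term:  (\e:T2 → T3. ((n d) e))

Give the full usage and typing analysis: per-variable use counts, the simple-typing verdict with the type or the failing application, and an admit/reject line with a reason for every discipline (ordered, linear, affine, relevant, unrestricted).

usage: n ×1, d ×1, e (λ-bound) ×1
order of uses: n, d, e
typing: the term checks, with type (T2 → T3) → T3
ordered ✓ (n, d, e once each; derivable with no W/C/E)
linear ✓ (single use per variable (n, d, e))
affine ✓ (no duplicate uses among n, d, e)
relevant ✓ (n, d, e: all used, weakening unneeded)
unrestricted ✓ (typability at (T2 → T3) → T3 is all that's needed)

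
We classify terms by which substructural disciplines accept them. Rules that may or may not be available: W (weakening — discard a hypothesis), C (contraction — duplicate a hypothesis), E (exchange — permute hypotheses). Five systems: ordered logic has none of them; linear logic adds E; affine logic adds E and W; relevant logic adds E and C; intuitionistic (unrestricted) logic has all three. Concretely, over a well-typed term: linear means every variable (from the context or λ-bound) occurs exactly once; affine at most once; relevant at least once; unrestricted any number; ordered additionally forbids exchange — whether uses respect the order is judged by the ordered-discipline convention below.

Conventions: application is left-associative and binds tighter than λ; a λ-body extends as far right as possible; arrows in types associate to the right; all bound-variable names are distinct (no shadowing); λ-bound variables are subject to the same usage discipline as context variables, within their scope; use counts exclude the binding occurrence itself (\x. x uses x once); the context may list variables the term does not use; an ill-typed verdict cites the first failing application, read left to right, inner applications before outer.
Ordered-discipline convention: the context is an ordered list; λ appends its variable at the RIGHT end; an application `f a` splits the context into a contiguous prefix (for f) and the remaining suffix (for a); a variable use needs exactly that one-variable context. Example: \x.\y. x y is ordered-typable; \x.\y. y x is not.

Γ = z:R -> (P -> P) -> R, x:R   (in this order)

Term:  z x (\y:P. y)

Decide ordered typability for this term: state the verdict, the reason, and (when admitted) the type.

yes — z, x, y: once each, no exchange needed; term : R
variable uses: z: 1×; x: 1×; y [bound]: 1×
left-to-right use order: z, x, y
typing: the term checks, with type R
per-discipline verdicts: ordered ✓; linear ✓; affine ✓; relevant ✓; unrestricted ✓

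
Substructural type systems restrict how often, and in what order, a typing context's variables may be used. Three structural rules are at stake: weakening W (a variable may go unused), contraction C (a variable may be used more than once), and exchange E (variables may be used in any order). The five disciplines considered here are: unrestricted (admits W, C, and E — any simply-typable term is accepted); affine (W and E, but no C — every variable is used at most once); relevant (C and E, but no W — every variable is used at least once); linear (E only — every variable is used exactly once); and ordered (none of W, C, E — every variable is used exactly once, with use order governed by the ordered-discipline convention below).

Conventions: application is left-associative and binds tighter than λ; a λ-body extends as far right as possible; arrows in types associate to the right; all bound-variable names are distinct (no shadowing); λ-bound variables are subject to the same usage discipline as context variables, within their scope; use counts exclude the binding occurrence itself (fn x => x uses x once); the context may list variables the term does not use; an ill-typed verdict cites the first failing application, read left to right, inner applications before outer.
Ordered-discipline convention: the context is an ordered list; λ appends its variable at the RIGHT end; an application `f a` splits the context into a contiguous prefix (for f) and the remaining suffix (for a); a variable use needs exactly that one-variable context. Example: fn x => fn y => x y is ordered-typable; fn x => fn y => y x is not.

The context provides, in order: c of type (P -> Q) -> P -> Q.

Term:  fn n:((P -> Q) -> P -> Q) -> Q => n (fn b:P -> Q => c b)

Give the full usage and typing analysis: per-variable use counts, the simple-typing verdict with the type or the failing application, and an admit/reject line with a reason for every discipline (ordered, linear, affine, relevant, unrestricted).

usage: c: 1, n (bound): 1, b (bound): 1
order of uses: n, c, b
typing: well-typed at (((P -> Q) -> P -> Q) -> Q) -> Q
ordered ✗ (use order n, c, b needs exchange)
linear ✓ (c, n, b: one use apiece)
affine ✓ (none of c, n, b used more than once)
relevant ✓ (every one of c, n, b appears)
unrestricted ✓ (simply typable at (((P -> Q) -> P -> Q) -> Q) -> Q; W, C, E all held)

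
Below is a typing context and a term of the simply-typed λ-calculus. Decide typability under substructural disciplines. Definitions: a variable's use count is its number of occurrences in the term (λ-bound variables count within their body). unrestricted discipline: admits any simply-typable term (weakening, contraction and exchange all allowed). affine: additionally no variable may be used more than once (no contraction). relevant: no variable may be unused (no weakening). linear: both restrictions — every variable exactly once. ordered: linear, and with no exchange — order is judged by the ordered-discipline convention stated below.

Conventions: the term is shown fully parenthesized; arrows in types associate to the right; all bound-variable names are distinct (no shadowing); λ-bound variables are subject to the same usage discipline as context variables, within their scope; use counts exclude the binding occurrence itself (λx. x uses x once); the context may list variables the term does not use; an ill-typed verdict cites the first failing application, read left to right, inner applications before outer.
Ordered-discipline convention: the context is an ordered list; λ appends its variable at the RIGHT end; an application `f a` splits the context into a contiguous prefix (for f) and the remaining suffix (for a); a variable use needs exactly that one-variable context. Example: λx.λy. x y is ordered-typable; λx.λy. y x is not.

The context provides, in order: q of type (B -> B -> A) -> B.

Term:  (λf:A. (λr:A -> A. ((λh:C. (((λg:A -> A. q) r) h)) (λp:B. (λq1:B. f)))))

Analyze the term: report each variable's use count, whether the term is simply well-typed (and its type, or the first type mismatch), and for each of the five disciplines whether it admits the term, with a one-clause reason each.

counts: q=1, f [bound]=1, r [bound]=1, h [bound]=1, g [bound]=0, p [bound]=0, q1 [bound]=0
order of uses: q, r, h, f
typing: ill-typed: argument of type C where B -> B -> A is required
ordered: ✗ — not simply typable
linear: ✗ — fails simple typing
affine: ✗ — a type mismatch blocks all five
relevant: ✗ — the type mismatch rejects it
unrestricted: ✗ — not simply typable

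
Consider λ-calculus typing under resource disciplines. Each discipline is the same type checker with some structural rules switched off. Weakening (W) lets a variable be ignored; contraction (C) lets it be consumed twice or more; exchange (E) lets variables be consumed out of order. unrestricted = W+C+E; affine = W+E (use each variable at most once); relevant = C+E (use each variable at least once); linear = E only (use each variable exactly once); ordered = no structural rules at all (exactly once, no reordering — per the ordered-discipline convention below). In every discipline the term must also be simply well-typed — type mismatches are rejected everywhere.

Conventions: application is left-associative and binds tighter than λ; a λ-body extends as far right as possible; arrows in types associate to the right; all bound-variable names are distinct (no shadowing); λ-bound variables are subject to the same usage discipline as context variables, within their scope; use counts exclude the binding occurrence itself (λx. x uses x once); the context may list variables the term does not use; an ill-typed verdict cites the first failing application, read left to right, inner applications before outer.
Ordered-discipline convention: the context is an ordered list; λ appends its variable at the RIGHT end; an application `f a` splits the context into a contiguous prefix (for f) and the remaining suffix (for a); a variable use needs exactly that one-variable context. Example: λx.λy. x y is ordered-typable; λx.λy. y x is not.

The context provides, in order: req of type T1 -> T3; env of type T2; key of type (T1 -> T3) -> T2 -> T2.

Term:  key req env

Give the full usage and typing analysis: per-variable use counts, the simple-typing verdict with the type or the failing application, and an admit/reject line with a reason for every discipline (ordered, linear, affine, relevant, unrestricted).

variable uses: req ×1, env ×1, key ×1
order of uses: key, req, env
typing: well-typed at T2
ordered ✗ (no ordered split (uses run key, req, env))
linear ✓ (each of req, env, key used exactly once)
affine ✓ (at most one use each (req, env, key))
relevant ✓ (at least one use each (req, env, key))
unrestricted ✓ (typability at T2 is all that's needed)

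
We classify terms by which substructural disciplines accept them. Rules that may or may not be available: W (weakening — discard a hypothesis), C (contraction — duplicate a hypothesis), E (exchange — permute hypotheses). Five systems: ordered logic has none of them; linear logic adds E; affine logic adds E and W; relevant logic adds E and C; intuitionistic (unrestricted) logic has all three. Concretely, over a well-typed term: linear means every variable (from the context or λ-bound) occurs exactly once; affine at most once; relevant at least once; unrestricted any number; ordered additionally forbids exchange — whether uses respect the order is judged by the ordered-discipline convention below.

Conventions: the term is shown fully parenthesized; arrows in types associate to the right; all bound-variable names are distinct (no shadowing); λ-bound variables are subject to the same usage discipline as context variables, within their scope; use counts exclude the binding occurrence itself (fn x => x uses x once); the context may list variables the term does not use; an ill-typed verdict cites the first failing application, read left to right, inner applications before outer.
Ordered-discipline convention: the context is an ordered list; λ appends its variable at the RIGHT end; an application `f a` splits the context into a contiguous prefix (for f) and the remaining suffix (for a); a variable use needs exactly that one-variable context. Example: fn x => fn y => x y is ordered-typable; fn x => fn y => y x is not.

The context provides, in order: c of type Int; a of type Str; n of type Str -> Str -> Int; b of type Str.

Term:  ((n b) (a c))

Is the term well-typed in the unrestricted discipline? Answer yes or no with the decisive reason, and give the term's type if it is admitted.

no — a type mismatch blocks all five
counts: c: 1; a: 1; n: 1; b: 1
uses in reading order: n, b, a, c
typing: ill-typed: applying a non-function (Str)
summary: ordered ✗ | linear ✗ | affine ✗ | relevant ✗ | unrestricted ✗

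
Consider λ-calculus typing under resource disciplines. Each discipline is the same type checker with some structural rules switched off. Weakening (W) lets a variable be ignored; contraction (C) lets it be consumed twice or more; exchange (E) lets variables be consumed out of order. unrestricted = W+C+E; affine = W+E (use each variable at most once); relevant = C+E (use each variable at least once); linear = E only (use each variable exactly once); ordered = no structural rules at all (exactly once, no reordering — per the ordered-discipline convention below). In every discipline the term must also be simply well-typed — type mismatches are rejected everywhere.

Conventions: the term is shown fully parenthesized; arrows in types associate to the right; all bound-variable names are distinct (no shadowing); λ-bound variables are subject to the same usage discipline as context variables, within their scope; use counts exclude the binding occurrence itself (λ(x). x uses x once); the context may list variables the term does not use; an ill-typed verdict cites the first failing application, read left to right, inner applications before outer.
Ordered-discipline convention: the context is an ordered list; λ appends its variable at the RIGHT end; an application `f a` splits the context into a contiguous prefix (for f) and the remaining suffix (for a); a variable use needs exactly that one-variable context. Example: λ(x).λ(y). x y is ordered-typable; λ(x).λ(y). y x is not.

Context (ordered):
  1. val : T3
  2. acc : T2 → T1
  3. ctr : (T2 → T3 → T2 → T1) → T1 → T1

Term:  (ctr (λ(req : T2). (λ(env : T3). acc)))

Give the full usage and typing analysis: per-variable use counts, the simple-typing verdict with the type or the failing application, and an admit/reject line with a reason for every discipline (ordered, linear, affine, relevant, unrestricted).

usage: val: 0, acc: 1, ctr: 1, req (bound): 0, env (bound): 0
uses in reading order: ctr, acc
typing: the term checks, with type T1 → T1
ordered: ✗ — val, req, env never used (weakening)
linear: ✗ — val, req, env never used (weakening)
affine: ✓ — no duplicate uses among val, acc, ctr, req, env
relevant: ✗ — val, req, env never used (weakening)
unrestricted: ✓ — simply typable at T1 → T1; W, C, E all held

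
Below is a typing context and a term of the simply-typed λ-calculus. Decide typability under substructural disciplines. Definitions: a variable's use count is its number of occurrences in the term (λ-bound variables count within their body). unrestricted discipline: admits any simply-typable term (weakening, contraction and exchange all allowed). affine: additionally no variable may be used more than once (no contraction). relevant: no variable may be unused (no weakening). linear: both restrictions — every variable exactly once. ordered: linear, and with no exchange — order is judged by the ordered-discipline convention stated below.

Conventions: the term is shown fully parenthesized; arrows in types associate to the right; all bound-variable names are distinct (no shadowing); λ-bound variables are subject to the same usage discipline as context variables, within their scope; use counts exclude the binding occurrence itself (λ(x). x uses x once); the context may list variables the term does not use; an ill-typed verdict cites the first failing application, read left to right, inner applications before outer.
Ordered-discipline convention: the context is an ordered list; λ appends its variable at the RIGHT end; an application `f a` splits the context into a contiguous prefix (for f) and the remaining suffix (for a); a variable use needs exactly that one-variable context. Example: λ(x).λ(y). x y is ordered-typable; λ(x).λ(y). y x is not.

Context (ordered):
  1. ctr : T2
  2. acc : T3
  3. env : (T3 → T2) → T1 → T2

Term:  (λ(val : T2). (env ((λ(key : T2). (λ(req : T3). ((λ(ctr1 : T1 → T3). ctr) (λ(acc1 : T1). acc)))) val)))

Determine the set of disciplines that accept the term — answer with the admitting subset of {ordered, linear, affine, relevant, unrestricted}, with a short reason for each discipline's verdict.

admitted in: affine, unrestricted
counts: ctr=1, acc=1, env=1, val [bound]=1, key [bound]=0, req [bound]=0, ctr1 [bound]=0, acc1 [bound]=0
order of uses: env, ctr, acc, val
typing: well-typed — term : T2 → T1 → T2
ordered: ✗, key, req, ctr1, acc1 left unused
linear: ✗, key, req, ctr1, acc1 left unused
affine: ✓, none of ctr, acc, env, val, key, req, ctr1, acc1 used more than once
relevant: ✗, key, req, ctr1, acc1 left unused
unrestricted: ✓, well-typed at T2 → T1 → T2; no restrictions here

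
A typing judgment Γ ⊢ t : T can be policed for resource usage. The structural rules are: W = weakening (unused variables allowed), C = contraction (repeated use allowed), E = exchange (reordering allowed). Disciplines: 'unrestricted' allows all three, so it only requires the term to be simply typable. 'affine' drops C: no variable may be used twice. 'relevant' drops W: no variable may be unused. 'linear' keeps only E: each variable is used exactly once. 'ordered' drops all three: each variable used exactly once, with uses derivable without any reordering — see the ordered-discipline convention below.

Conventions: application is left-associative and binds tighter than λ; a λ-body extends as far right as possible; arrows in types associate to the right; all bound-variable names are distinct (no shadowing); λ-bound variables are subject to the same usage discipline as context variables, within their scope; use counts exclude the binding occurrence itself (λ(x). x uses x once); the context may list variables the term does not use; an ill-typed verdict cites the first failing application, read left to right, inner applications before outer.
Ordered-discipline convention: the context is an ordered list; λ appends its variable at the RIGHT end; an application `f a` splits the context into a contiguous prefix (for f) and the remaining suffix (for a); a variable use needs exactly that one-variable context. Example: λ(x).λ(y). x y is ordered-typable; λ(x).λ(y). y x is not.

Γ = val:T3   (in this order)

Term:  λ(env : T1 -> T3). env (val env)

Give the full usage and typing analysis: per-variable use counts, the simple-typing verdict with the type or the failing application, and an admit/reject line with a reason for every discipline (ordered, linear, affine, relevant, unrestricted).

use counts: val: 1×; env [bound]: 2×
left-to-right use order: env, val, env
typing: ill-typed: non-function type T3 applied to an argument
ordered ✗ (the type mismatch rejects it)
linear ✗ (not simply typable)
affine ✗ (fails simple typing)
relevant ✗ (a type mismatch blocks all five)
unrestricted ✗ (the type mismatch rejects it)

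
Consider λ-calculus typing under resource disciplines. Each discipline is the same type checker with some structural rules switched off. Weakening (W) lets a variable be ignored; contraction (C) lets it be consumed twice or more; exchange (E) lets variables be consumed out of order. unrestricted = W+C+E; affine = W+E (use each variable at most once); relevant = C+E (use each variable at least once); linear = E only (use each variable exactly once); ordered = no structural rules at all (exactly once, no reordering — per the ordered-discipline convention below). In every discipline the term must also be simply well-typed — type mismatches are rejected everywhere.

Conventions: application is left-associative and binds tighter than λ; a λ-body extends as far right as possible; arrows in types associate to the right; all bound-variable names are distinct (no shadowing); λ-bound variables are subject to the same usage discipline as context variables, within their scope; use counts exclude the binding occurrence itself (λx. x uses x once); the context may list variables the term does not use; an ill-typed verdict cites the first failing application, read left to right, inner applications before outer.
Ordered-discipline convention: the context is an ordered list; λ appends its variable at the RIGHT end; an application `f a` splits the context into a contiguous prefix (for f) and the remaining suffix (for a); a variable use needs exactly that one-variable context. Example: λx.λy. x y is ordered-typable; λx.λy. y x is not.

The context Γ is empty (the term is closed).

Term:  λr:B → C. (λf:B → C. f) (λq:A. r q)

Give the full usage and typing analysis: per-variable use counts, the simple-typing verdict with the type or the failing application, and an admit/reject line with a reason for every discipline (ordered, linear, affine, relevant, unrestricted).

counts: r [bound]=1, f [bound]=1, q [bound]=1
uses in reading order: f, r, q
typing: ill-typed: an argument A mismatches the expected B
ordered: ✗ — fails simple typing
linear: ✗ — a type mismatch blocks all five
affine: ✗ — the type mismatch rejects it
relevant: ✗ — not simply typable
unrestricted: ✗ — fails simple typing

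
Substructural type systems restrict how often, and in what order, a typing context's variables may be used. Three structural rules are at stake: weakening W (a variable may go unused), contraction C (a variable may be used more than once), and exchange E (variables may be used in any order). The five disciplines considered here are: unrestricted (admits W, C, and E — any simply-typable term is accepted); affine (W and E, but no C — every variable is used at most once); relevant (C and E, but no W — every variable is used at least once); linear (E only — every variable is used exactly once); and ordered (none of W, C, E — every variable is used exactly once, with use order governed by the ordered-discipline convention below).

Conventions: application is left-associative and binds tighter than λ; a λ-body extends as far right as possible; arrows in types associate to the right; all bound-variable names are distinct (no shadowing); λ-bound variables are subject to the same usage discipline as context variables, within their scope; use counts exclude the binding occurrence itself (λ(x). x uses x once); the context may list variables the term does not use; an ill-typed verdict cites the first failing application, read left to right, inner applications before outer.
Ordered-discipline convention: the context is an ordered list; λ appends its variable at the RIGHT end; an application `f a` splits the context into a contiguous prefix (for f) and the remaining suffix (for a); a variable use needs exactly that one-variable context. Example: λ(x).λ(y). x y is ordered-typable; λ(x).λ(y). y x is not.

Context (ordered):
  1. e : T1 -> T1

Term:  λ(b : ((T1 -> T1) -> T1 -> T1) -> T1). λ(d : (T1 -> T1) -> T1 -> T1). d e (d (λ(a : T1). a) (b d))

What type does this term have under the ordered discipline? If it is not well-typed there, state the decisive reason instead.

not well-typed under ordered — d ×3 used more than once (contraction)
use counts: e: 1×, b (λ-bound): 1×, d (λ-bound): 3×, a (λ-bound): 1×
left-to-right use order: d, e, d, a, b, d
typing: well-typed — term : (((T1 -> T1) -> T1 -> T1) -> T1) -> ((T1 -> T1) -> T1 -> T1) -> T1
per-discipline verdicts: ordered ✗; linear ✗; affine ✗; relevant ✓; unrestricted ✓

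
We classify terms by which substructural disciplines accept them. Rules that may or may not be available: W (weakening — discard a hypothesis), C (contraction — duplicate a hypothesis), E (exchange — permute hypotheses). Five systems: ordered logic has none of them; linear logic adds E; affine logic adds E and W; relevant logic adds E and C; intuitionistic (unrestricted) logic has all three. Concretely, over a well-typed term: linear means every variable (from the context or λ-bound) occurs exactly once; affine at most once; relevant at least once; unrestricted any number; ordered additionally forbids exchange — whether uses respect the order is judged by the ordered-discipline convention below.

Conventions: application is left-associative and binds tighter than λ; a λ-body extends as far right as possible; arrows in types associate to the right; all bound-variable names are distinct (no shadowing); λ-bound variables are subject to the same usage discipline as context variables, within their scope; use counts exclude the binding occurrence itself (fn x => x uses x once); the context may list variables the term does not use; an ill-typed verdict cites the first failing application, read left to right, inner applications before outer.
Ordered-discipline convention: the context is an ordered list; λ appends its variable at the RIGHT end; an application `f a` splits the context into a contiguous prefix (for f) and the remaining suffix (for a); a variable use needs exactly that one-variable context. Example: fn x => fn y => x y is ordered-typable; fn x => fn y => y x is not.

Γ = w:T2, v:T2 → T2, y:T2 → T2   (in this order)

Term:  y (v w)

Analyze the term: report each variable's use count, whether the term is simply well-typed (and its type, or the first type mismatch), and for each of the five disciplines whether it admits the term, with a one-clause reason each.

usage: w: 1×; v: 1×; y: 1×
uses in reading order: y, v, w
typing: well-typed — term : T2
ordered ✗ (use order y, v, w needs exchange)
linear ✓ (w, v, y: one use apiece)
affine ✓ (w, v, y: no repeats, contraction unneeded)
relevant ✓ (none of w, v, y goes unused)
unrestricted ✓ (simply typable at T2; W, C, E all held)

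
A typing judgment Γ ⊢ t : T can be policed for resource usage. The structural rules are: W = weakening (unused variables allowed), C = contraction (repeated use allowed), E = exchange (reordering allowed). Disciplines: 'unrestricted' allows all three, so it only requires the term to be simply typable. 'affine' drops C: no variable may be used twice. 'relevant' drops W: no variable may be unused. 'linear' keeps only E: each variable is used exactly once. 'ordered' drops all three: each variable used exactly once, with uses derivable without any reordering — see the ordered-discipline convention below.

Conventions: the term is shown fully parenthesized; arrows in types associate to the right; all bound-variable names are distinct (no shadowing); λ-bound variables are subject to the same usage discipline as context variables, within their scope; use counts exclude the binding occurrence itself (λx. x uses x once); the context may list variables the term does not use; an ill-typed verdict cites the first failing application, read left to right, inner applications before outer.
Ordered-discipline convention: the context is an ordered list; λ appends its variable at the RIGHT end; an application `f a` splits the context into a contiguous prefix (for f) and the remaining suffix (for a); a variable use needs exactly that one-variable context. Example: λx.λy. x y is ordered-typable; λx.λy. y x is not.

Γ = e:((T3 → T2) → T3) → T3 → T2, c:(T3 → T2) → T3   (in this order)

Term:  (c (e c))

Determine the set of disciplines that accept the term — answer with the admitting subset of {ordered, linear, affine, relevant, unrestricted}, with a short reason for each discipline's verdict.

admitted in: relevant, unrestricted
variable uses: e=1, c=2
left-to-right use order: c, e, c
typing: ✓ — T3
ordered: ✗ — c ×2 used more than once (contraction)
linear: ✗ — c ×2 used more than once (contraction)
affine: ✗ — c ×2 used more than once (contraction)
relevant: ✓ — at least one use each (e, c)
unrestricted: ✓ — type-checks (T3) and nothing is barred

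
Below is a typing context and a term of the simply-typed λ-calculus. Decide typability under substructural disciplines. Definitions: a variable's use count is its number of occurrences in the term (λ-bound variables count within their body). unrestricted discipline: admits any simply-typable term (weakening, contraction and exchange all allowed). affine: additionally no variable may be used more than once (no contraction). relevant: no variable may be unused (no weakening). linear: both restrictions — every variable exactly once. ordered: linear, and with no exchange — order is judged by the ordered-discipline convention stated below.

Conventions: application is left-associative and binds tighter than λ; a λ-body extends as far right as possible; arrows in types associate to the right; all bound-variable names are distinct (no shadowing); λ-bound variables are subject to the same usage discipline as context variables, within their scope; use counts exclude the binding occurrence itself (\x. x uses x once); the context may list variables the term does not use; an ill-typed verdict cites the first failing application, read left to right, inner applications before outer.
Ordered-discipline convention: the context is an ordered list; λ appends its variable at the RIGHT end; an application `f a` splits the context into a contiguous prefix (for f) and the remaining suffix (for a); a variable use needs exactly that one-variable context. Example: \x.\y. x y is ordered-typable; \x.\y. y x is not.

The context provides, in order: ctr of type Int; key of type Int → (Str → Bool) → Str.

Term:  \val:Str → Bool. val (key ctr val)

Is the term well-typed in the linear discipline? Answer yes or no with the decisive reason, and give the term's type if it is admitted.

no — uses contraction: val ×2
variable uses: ctr: 1×, key: 1×, val [bound]: 2×
uses in reading order: val, key, ctr, val
typing: well-typed at (Str → Bool) → Bool
all disciplines: ordered ✗; linear ✗; affine ✗; relevant ✓; unrestricted ✓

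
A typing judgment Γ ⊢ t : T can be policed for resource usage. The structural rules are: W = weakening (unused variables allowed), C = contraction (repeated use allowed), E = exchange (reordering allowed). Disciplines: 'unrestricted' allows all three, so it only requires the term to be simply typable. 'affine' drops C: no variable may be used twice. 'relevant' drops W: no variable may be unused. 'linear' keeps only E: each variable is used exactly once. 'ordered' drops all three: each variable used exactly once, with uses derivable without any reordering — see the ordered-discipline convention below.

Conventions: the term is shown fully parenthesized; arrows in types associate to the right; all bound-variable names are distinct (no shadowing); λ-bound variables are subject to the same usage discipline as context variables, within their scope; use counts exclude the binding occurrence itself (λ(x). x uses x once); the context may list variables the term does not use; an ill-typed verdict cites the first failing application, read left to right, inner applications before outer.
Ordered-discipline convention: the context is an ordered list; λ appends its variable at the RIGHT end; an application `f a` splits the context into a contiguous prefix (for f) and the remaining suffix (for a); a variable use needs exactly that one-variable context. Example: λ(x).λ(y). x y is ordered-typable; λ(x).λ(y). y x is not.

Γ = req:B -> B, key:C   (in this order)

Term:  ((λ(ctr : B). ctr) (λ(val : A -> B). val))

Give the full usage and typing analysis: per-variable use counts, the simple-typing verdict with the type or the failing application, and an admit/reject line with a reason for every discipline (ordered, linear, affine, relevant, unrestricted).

usage: req: 0; key: 0; ctr (bound): 1; val (bound): 1
uses in reading order: ctr, val
typing: ill-typed: a function awaiting B gets (A -> B) -> A -> B
ordered: ✗, the type mismatch rejects it
linear: ✗, not simply typable
affine: ✗, fails simple typing
relevant: ✗, a type mismatch blocks all five
unrestricted: ✗, the type mismatch rejects it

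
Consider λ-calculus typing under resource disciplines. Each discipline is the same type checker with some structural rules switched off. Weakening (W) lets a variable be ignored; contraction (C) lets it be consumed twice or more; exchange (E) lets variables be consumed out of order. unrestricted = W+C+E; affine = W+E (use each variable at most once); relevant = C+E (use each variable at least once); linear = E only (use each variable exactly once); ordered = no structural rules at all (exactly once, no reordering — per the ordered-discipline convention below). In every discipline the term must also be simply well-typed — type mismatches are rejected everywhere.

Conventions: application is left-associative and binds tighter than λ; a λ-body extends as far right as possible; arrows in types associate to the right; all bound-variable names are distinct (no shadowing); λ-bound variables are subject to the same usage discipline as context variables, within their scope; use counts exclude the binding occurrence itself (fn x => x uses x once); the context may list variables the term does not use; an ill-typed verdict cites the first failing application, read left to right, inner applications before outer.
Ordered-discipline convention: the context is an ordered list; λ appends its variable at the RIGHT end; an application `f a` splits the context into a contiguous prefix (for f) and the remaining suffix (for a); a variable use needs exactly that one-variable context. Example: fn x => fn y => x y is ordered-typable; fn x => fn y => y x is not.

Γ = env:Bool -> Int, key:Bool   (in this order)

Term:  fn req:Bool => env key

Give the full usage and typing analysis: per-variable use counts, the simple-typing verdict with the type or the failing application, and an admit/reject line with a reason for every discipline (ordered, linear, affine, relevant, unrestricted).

counts: env ×1; key ×1; req (bound) ×0
left-to-right use order: env, key
typing: ✓ — Bool -> Int
ordered: ✗ — needs weakening: req unused
linear: ✗ — needs weakening: req unused
affine: ✓ — no duplicate uses among env, key, req
relevant: ✗ — needs weakening: req unused
unrestricted: ✓ — type-checks (Bool -> Int) and nothing is barred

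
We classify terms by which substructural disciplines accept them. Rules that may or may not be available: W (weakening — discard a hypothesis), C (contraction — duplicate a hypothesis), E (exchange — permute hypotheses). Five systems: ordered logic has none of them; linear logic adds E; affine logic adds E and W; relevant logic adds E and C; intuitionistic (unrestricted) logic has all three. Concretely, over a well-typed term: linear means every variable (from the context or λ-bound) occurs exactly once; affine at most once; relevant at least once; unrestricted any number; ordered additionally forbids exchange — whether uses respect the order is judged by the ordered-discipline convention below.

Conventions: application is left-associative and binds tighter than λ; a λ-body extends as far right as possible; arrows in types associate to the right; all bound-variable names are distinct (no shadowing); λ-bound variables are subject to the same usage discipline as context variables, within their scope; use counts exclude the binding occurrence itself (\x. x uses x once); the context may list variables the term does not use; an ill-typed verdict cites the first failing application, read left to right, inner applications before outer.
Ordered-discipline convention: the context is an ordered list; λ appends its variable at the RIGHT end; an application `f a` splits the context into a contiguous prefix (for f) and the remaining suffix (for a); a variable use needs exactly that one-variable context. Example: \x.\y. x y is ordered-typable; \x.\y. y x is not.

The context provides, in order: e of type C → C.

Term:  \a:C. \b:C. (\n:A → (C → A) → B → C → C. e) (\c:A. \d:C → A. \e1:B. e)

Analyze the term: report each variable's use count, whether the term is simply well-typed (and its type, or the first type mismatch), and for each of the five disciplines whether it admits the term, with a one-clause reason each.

use counts: e ×2; a (λ-bound) ×0; b (λ-bound) ×0; n (λ-bound) ×0; c (λ-bound) ×0; d (λ-bound) ×0; e1 (λ-bound) ×0
use order (left to right): e, e
typing: well-typed — term : C → C → C → C
ordered: ✗, repeated use of e ×2; needs weakening: a, b, n, c, d, e1 unused
linear: ✗, repeated use of e ×2; needs weakening: a, b, n, c, d, e1 unused
affine: ✗, repeated use of e ×2
relevant: ✗, needs weakening: a, b, n, c, d, e1 unused
unrestricted: ✓, well-typed at C → C → C → C; no restrictions here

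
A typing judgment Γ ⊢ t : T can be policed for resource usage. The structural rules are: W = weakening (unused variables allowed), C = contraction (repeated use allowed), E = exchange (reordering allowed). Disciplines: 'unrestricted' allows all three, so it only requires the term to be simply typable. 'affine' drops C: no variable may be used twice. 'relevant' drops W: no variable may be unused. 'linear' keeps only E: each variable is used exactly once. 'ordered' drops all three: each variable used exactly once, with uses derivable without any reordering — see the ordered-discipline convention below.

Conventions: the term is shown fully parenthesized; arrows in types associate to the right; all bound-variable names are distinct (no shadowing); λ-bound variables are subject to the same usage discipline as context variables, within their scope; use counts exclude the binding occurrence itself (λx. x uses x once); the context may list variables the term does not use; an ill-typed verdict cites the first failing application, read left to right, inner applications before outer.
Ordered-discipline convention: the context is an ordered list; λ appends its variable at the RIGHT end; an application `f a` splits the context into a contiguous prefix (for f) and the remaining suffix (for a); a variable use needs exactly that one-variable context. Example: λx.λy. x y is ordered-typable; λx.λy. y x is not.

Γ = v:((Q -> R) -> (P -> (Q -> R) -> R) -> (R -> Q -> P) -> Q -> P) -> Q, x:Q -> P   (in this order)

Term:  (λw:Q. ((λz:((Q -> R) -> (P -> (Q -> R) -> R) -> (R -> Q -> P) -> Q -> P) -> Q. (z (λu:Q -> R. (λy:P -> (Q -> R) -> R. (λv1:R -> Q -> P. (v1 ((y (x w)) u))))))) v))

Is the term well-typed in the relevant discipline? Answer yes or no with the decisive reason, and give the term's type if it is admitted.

yes — v, x, w, z, u, y, v1: all used, weakening unneeded; term : Q -> Q
usage: v: 1×, x: 1×, w [bound]: 1×, z [bound]: 1×, u [bound]: 1×, y [bound]: 1×, v1 [bound]: 1×
use order (left to right): z, v1, y, x, w, u, v
typing: ✓ — Q -> Q
per-discipline verdicts: ordered ✗ | linear ✓ | affine ✓ | relevant ✓ | unrestricted ✓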